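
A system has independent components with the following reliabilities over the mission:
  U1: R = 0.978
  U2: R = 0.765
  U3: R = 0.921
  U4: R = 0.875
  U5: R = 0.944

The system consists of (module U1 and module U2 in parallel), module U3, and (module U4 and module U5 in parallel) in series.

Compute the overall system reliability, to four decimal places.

Parallel (U1 and U2): 1 − (1 − 0.978000)(1 − 0.765000) = 0.994830
Parallel (U4 and U5): 1 − (1 − 0.875000)(1 − 0.944000) = 0.993000
Series ([0.994830], U3, and [0.993000]): 0.994830 × 0.921000 × 0.993000 = 0.9098

0.9098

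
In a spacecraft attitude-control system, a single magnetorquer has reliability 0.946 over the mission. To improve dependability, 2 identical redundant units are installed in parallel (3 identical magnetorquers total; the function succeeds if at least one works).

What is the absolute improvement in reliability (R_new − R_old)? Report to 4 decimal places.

R_before = 0.946
R_after = 1 − (1 − 0.946)^3 = 0.9998
ΔR = 0.9998 − 0.946 = 0.0538

0.0538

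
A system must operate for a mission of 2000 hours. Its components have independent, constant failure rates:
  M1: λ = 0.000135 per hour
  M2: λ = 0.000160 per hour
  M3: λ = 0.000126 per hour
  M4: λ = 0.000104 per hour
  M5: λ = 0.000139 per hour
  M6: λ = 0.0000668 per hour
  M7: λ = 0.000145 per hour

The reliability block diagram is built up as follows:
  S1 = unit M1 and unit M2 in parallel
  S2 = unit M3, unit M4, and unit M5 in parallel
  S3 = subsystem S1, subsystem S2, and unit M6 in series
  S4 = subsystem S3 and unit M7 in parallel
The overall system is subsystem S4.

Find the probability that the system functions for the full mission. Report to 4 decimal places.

0.9522

R(M1) = exp(−0.000135 × 2000) = 0.763379
R(M2) = exp(−0.000160 × 2000) = 0.726149
R(M3) = exp(−0.000126 × 2000) = 0.777245
R(M4) = exp(−0.000104 × 2000) = 0.812207
R(M5) = exp(−0.000139 × 2000) = 0.757297
R(M6) = exp(−0.0000668 × 2000) = 0.874940
R(M7) = exp(−0.000145 × 2000) = 0.748264
Parallel (M1 and M2): 1 − (1 − 0.763379)(1 − 0.726149) = 0.935201
Parallel (M3, M4, and M5): 1 − (1 − 0.777245)(1 − 0.812207)(1 − 0.757297) = 0.989847
Series ([0.935201], [0.989847], and M6): 0.935201 × 0.989847 × 0.874940 = 0.809937
Parallel ([0.809937] and M7): 1 − (1 − 0.809937)(1 − 0.748264) = 0.9522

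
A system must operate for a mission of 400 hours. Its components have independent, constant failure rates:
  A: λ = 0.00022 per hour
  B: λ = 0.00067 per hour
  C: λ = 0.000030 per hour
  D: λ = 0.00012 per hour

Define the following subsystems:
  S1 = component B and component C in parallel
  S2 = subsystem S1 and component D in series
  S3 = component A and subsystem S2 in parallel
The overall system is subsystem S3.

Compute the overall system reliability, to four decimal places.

0.9958

R(A) = exp(−0.00022 × 400) = 0.915761
R(B) = exp(−0.00067 × 400) = 0.764908
R(C) = exp(−0.000030 × 400) = 0.988072
R(D) = exp(−0.00012 × 400) = 0.953134
Parallel (B and C): 1 − (1 − 0.764908)(1 − 0.988072) = 0.997196
Series ([0.997196] and D): 0.997196 × 0.953134 = 0.950461
Parallel (A and [0.950461]): 1 − (1 − 0.915761)(1 − 0.950461) = 0.9958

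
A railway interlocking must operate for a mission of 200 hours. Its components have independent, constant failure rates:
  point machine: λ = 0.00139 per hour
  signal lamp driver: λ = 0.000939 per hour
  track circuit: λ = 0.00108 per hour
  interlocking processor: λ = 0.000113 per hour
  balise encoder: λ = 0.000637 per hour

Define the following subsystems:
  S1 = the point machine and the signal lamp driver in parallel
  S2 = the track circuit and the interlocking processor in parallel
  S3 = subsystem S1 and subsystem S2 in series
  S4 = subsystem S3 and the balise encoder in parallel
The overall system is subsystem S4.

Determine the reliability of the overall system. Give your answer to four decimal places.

R(point machine) = exp(−0.00139 × 200) = 0.757297
R(signal lamp driver) = exp(−0.000939 × 200) = 0.828780
R(track circuit) = exp(−0.00108 × 200) = 0.805735
R(interlocking processor) = exp(−0.000113 × 200) = 0.977653
R(balise encoder) = exp(−0.000637 × 200) = 0.880381
Parallel (point machine and signal lamp driver): 1 − (1 − 0.757297)(1 − 0.828780) = 0.958444
Parallel (track circuit and interlocking processor): 1 − (1 − 0.805735)(1 − 0.977653) = 0.995659
Series ([0.958444] and [0.995659]): 0.958444 × 0.995659 = 0.954283
Parallel ([0.954283] and balise encoder): 1 − (1 − 0.954283)(1 − 0.880381) = 0.9945

0.9945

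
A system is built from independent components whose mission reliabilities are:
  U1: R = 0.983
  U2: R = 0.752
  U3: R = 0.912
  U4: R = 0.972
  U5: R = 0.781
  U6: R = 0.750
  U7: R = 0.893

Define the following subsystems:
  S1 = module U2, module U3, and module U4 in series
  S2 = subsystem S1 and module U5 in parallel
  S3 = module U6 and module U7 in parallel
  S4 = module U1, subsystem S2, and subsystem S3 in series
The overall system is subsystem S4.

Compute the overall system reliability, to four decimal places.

0.8869

Series (U2, U3, and U4): 0.752000 × 0.912000 × 0.972000 = 0.666621
Parallel ([0.666621] and U5): 1 − (1 − 0.666621)(1 − 0.781000) = 0.926990
Parallel (U6 and U7): 1 − (1 − 0.750000)(1 − 0.893000) = 0.973250
Series (U1, [0.926990], and [0.973250]): 0.983000 × 0.926990 × 0.973250 = 0.8869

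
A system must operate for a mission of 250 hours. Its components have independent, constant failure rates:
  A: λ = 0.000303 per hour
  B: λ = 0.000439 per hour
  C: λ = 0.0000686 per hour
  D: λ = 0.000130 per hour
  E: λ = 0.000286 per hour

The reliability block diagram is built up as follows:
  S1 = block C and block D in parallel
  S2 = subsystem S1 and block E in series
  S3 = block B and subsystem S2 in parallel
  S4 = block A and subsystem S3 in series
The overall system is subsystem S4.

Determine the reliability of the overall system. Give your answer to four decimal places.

0.9204

R(A) = exp(−0.000303 × 250) = 0.927048
R(B) = exp(−0.000439 × 250) = 0.896058
R(C) = exp(−0.0000686 × 250) = 0.982996
R(D) = exp(−0.000130 × 250) = 0.968022
R(E) = exp(−0.000286 × 250) = 0.930996
Parallel (C and D): 1 − (1 − 0.982996)(1 − 0.968022) = 0.999456
Series ([0.999456] and E): 0.999456 × 0.930996 = 0.930490
Parallel (B and [0.930490]): 1 − (1 − 0.896058)(1 − 0.930490) = 0.992775
Series (A and [0.992775]): 0.927048 × 0.992775 = 0.9204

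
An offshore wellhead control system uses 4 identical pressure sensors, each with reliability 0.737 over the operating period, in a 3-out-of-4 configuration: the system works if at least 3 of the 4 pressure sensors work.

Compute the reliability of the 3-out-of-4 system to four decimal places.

0.7162

R = Σ_{i=3}^{4} C(4,i) p^i (1−p)^{4−i} with p = 0.737
C(4,3)·0.737^3·0.263^1 = 0.421132
C(4,4)·0.737^4·0.263^0 = 0.295033
Sum = 0.7162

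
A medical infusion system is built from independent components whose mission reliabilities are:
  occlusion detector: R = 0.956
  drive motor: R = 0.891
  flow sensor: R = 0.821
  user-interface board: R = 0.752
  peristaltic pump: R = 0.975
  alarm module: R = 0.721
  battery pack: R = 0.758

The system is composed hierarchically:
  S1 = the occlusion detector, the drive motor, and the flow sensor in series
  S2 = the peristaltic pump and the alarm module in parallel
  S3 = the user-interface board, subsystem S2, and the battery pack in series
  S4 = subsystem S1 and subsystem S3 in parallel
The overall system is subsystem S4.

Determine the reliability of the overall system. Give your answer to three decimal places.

0.870

Series (occlusion detector, drive motor, and flow sensor): 0.95600 × 0.89100 × 0.82100 = 0.69932
Parallel (peristaltic pump and alarm module): 1 − (1 − 0.97500)(1 − 0.72100) = 0.99303
Series (user-interface board, [0.99303], and battery pack): 0.75200 × 0.99303 × 0.75800 = 0.56604
Parallel ([0.69932] and [0.56604]): 1 − (1 − 0.69932)(1 − 0.56604) = 0.870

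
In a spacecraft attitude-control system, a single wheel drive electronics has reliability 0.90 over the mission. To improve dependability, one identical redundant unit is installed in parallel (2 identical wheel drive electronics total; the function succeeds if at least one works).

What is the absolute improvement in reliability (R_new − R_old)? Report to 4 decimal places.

0.0900

R_before = 0.90
R_after = 1 − (1 − 0.90)^2 = 0.9900
ΔR = 0.9900 − 0.90 = 0.0900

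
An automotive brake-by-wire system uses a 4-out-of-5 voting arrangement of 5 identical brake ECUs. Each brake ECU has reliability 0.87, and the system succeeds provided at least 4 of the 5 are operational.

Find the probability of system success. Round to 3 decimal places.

R = Σ_{i=4}^{5} C(5,i) p^i (1−p)^{5−i} with p = 0.87
C(5,4)·0.87^4·0.13^1 = 0.37238
C(5,5)·0.87^5·0.13^0 = 0.49842
Sum = 0.871

0.871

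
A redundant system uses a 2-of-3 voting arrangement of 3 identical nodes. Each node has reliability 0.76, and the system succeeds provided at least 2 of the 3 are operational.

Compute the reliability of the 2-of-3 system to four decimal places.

0.8548

R = Σ_{i=2}^{3} C(3,i) p^i (1−p)^{3−i} with p = 0.76
C(3,2)·0.76^2·0.24^1 = 0.415872
C(3,3)·0.76^3·0.24^0 = 0.438976
Sum = 0.8548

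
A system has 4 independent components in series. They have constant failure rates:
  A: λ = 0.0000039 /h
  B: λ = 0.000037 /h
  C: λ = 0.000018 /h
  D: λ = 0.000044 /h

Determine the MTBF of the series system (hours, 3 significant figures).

9720

Series of exponential components: λ_sys = Σ λ_i
λ_sys = 0.0000039 + 0.000037 + 0.000018 + 0.000044 = 1.0290e-04 /h
MTBF = 1 / λ_sys = 9720 h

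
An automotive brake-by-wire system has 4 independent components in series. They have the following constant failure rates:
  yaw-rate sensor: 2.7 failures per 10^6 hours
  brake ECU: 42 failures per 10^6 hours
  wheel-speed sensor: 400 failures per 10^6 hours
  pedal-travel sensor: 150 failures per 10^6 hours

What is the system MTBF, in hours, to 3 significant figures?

Series of exponential components: λ_sys = Σ λ_i
λ_sys = 0.0000027 + 0.000042 + 0.00040 + 0.00015 = 5.9470e-04 /h
MTBF = 1 / λ_sys = 1680 h

1680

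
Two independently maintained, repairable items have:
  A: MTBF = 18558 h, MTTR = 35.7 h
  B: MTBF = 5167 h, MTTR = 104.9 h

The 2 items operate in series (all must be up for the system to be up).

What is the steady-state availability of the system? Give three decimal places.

A(A) = MTBF/(MTBF+MTTR) = 18558/(18558+35.7) = 0.998080
A(B) = MTBF/(MTBF+MTTR) = 5167/(5167+104.9) = 0.980102
Series availability: 0.998080 × 0.980102 = 0.978

0.978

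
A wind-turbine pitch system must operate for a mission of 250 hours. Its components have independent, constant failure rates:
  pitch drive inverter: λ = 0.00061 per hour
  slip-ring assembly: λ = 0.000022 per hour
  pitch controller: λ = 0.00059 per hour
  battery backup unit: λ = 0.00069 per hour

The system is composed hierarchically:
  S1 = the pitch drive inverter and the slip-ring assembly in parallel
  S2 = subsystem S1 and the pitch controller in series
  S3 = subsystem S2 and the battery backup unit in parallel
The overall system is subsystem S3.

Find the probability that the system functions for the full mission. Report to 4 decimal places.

R(pitch drive inverter) = exp(−0.00061 × 250) = 0.858559
R(slip-ring assembly) = exp(−0.000022 × 250) = 0.994515
R(pitch controller) = exp(−0.00059 × 250) = 0.862862
R(battery backup unit) = exp(−0.00069 × 250) = 0.841558
Parallel (pitch drive inverter and slip-ring assembly): 1 − (1 − 0.858559)(1 − 0.994515) = 0.999224
Series ([0.999224] and pitch controller): 0.999224 × 0.862862 = 0.862192
Parallel ([0.862192] and battery backup unit): 1 − (1 − 0.862192)(1 − 0.841558) = 0.9782

0.9782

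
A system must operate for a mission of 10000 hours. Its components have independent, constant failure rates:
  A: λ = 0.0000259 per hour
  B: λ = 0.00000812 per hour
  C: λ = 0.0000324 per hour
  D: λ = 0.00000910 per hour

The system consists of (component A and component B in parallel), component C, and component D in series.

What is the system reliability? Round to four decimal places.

0.6486

R(A) = exp(−0.0000259 × 10000) = 0.771823
R(B) = exp(−0.00000812 × 10000) = 0.922009
R(C) = exp(−0.0000324 × 10000) = 0.723250
R(D) = exp(−0.00000910 × 10000) = 0.913018
Parallel (A and B): 1 − (1 − 0.771823)(1 − 0.922009) = 0.982204
Series ([0.982204], C, and D): 0.982204 × 0.723250 × 0.913018 = 0.6486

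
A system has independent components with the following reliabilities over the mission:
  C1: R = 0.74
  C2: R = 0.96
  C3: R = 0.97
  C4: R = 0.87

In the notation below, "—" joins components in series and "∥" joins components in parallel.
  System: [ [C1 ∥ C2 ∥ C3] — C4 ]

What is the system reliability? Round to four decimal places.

Parallel (C1, C2, and C3): 1 − (1 − 0.740000)(1 − 0.960000)(1 − 0.970000) = 0.999688
Series ([0.999688] and C4): 0.999688 × 0.870000 = 0.8697

0.8697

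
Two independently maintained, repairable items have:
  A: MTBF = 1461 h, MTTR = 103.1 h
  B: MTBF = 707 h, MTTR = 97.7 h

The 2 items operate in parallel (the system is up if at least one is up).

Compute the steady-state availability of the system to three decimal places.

0.992

A(A) = MTBF/(MTBF+MTTR) = 1461/(1461+103.1) = 0.934083
A(B) = MTBF/(MTBF+MTTR) = 707/(707+97.7) = 0.878588
Parallel availability: 1 − (1 − 0.934083)(1 − 0.878588) = 0.992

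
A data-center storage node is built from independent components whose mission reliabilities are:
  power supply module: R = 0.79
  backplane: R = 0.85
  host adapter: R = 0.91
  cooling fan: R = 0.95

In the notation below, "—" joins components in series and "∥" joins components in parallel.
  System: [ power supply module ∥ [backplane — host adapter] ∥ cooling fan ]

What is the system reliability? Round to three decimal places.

0.998

Series (backplane and host adapter): 0.85000 × 0.91000 = 0.77350
Parallel (power supply module, [0.77350], and cooling fan): 1 − (1 − 0.79000)(1 − 0.77350)(1 − 0.95000) = 0.998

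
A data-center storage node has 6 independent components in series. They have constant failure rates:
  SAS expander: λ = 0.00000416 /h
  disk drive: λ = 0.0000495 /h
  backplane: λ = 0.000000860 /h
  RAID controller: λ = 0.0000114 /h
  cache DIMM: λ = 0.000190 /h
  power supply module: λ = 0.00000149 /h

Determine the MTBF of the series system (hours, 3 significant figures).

3880

Series of exponential components: λ_sys = Σ λ_i
λ_sys = 0.00000416 + 0.0000495 + 0.000000860 + 0.0000114 + 0.000190 + 0.00000149 = 2.5741e-04 /h
MTBF = 1 / λ_sys = 3880 h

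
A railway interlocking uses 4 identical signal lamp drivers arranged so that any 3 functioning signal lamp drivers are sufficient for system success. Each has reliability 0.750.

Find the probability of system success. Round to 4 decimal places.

R = Σ_{i=3}^{4} C(4,i) p^i (1−p)^{4−i} with p = 0.750
C(4,3)·0.750^3·0.250^1 = 0.421875
C(4,4)·0.750^4·0.250^0 = 0.316406
Sum = 0.7383

0.7383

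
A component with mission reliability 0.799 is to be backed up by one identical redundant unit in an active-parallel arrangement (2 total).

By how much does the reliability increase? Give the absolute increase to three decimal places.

0.161

R_before = 0.799
R_after = 1 − (1 − 0.799)^2 = 0.960
ΔR = 0.960 − 0.799 = 0.161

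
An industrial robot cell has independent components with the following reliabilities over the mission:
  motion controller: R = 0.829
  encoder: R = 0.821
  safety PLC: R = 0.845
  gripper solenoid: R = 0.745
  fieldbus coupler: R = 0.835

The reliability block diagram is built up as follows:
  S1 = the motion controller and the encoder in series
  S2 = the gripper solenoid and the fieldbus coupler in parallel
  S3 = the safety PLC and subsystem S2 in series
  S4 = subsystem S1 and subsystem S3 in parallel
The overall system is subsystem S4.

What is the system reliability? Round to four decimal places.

0.9391

Series (motion controller and encoder): 0.829000 × 0.821000 = 0.680609
Parallel (gripper solenoid and fieldbus coupler): 1 − (1 − 0.745000)(1 − 0.835000) = 0.957925
Series (safety PLC and [0.957925]): 0.845000 × 0.957925 = 0.809447
Parallel ([0.680609] and [0.809447]): 1 − (1 − 0.680609)(1 − 0.809447) = 0.9391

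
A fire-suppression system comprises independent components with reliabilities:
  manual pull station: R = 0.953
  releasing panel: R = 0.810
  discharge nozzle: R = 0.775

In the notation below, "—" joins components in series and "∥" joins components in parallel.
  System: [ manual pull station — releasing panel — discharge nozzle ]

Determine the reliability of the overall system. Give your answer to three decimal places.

0.598

Series (manual pull station, releasing panel, and discharge nozzle): 0.95300 × 0.81000 × 0.77500 = 0.598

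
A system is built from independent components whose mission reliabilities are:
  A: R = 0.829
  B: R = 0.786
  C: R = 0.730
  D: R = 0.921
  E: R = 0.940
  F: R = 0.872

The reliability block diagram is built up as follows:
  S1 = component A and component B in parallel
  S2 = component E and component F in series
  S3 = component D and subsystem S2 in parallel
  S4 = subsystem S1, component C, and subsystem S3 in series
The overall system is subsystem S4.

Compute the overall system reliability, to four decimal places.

0.6933

Parallel (A and B): 1 − (1 − 0.829000)(1 − 0.786000) = 0.963406
Series (E and F): 0.940000 × 0.872000 = 0.819680
Parallel (D and [0.819680]): 1 − (1 − 0.921000)(1 − 0.819680) = 0.985755
Series ([0.963406], C, and [0.985755]): 0.963406 × 0.730000 × 0.985755 = 0.6933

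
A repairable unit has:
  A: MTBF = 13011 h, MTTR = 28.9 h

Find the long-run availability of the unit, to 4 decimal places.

A(A) = MTBF/(MTBF+MTTR) = 13011/(13011+28.9) = 0.9978

0.9978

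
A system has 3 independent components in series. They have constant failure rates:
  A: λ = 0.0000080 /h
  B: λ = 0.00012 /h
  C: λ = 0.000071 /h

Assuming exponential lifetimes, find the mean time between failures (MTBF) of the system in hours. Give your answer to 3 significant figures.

Series of exponential components: λ_sys = Σ λ_i
λ_sys = 0.0000080 + 0.00012 + 0.000071 = 1.9900e-04 /h
MTBF = 1 / λ_sys = 5030 h

5030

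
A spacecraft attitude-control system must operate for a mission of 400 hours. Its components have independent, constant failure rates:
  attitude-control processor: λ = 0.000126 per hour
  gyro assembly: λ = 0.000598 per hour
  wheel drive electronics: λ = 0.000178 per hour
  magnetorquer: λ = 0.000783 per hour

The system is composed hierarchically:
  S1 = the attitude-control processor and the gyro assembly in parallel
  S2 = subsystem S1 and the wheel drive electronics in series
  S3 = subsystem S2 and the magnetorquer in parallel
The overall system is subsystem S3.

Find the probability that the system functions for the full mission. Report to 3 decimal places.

0.979

R(attitude-control processor) = exp(−0.000126 × 400) = 0.95085
R(gyro assembly) = exp(−0.000598 × 400) = 0.78726
R(wheel drive electronics) = exp(−0.000178 × 400) = 0.93128
R(magnetorquer) = exp(−0.000783 × 400) = 0.73110
Parallel (attitude-control processor and gyro assembly): 1 − (1 − 0.95085)(1 − 0.78726) = 0.98954
Series ([0.98954] and wheel drive electronics): 0.98954 × 0.93128 = 0.92154
Parallel ([0.92154] and magnetorquer): 1 − (1 − 0.92154)(1 − 0.73110) = 0.979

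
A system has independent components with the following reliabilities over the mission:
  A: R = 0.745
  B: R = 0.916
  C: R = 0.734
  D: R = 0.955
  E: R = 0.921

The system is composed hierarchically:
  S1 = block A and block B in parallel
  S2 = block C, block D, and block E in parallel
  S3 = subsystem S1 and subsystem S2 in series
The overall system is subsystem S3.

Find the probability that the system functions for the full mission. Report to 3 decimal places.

Parallel (A and B): 1 − (1 − 0.74500)(1 − 0.91600) = 0.97858
Parallel (C, D, and E): 1 − (1 − 0.73400)(1 − 0.95500)(1 − 0.92100) = 0.99905
Series ([0.97858] and [0.99905]): 0.97858 × 0.99905 = 0.978

0.978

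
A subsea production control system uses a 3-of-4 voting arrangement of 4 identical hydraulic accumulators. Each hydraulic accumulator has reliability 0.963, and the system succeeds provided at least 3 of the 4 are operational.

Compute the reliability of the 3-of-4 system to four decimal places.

0.9922

R = Σ_{i=3}^{4} C(4,i) p^i (1−p)^{4−i} with p = 0.963
C(4,3)·0.963^3·0.037^1 = 0.132172
C(4,4)·0.963^4·0.037^0 = 0.860013
Sum = 0.9922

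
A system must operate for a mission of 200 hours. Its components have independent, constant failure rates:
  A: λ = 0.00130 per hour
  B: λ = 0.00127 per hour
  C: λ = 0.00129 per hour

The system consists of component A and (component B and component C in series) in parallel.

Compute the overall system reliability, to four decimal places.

0.9083

R(A) = exp(−0.00130 × 200) = 0.771052
R(B) = exp(−0.00127 × 200) = 0.775692
R(C) = exp(−0.00129 × 200) = 0.772595
Series (B and C): 0.775692 × 0.772595 = 0.599296
Parallel (A and [0.599296]): 1 − (1 − 0.771052)(1 − 0.599296) = 0.9083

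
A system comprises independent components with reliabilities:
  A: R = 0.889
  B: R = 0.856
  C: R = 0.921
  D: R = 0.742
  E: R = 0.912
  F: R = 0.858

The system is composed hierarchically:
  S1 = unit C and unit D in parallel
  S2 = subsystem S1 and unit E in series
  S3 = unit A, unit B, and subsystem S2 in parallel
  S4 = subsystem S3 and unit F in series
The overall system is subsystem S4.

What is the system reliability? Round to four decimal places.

Parallel (C and D): 1 − (1 − 0.921000)(1 − 0.742000) = 0.979618
Series ([0.979618] and E): 0.979618 × 0.912000 = 0.893412
Parallel (A, B, and [0.893412]): 1 − (1 − 0.889000)(1 − 0.856000)(1 − 0.893412) = 0.998296
Series ([0.998296] and F): 0.998296 × 0.858000 = 0.8565

0.8565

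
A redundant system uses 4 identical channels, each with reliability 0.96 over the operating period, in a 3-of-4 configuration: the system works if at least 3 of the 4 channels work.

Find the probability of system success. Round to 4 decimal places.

0.9909

R = Σ_{i=3}^{4} C(4,i) p^i (1−p)^{4−i} with p = 0.96
C(4,3)·0.96^3·0.04^1 = 0.141558
C(4,4)·0.96^4·0.04^0 = 0.849347
Sum = 0.9909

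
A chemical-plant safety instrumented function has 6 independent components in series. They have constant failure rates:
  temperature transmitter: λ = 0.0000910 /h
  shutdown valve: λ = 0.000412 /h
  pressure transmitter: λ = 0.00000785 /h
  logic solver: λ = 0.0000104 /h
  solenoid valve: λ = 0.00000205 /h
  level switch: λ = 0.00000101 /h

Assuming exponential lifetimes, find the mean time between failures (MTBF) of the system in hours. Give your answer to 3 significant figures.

Series of exponential components: λ_sys = Σ λ_i
λ_sys = 0.0000910 + 0.000412 + 0.00000785 + 0.0000104 + 0.00000205 + 0.00000101 = 5.2431e-04 /h
MTBF = 1 / λ_sys = 1910 h

1910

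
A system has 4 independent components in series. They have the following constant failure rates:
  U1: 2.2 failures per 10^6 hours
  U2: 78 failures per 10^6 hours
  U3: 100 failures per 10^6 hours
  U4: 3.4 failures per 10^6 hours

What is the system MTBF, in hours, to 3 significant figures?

Series of exponential components: λ_sys = Σ λ_i
λ_sys = 0.0000022 + 0.000078 + 0.00010 + 0.0000034 = 1.8360e-04 /h
MTBF = 1 / λ_sys = 5450 h

5450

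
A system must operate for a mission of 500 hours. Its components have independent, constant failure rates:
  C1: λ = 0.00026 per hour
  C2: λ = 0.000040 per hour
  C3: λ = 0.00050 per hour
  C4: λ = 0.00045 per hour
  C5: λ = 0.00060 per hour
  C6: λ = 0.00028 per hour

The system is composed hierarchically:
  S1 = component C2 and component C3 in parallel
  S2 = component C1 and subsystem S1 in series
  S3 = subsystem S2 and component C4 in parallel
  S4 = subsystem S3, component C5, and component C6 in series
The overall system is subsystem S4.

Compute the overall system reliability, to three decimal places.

R(C1) = exp(−0.00026 × 500) = 0.87810
R(C2) = exp(−0.000040 × 500) = 0.98020
R(C3) = exp(−0.00050 × 500) = 0.77880
R(C4) = exp(−0.00045 × 500) = 0.79852
R(C5) = exp(−0.00060 × 500) = 0.74082
R(C6) = exp(−0.00028 × 500) = 0.86936
Parallel (C2 and C3): 1 − (1 − 0.98020)(1 − 0.77880) = 0.99562
Series (C1 and [0.99562]): 0.87810 × 0.99562 = 0.87425
Parallel ([0.87425] and C4): 1 − (1 − 0.87425)(1 − 0.79852) = 0.97466
Series ([0.97466], C5, and C6): 0.97466 × 0.74082 × 0.86936 = 0.628

0.628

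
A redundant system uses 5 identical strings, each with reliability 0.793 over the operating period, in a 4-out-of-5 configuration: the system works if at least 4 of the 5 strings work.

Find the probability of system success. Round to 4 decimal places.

R = Σ_{i=4}^{5} C(5,i) p^i (1−p)^{5−i} with p = 0.793
C(5,4)·0.793^4·0.207^1 = 0.409292
C(5,5)·0.793^5·0.207^0 = 0.313593
Sum = 0.7229

0.7229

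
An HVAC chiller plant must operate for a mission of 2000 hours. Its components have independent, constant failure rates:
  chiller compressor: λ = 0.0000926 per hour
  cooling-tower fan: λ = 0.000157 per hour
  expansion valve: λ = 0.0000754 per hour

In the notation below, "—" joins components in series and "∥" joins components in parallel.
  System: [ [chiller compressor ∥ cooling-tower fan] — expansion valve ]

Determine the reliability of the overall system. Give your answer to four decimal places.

R(chiller compressor) = exp(−0.0000926 × 2000) = 0.830938
R(cooling-tower fan) = exp(−0.000157 × 2000) = 0.730519
R(expansion valve) = exp(−0.0000754 × 2000) = 0.860020
Parallel (chiller compressor and cooling-tower fan): 1 − (1 − 0.830938)(1 − 0.730519) = 0.954441
Series ([0.954441] and expansion valve): 0.954441 × 0.860020 = 0.8208

0.8208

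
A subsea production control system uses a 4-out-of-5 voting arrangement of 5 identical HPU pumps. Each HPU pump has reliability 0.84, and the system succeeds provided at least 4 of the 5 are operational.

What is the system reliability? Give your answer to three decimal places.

0.817

R = Σ_{i=4}^{5} C(5,i) p^i (1−p)^{5−i} with p = 0.84
C(5,4)·0.84^4·0.16^1 = 0.39830
C(5,5)·0.84^5·0.16^0 = 0.41821
Sum = 0.817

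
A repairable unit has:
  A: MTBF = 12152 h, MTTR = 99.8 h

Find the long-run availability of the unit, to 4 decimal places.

A(A) = MTBF/(MTBF+MTTR) = 12152/(12152+99.8) = 0.9919

0.9919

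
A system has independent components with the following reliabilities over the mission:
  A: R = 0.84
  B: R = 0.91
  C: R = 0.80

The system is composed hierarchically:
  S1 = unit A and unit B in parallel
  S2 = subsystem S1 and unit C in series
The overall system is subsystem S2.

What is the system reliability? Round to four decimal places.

0.7885

Parallel (A and B): 1 − (1 − 0.840000)(1 − 0.910000) = 0.985600
Series ([0.985600] and C): 0.985600 × 0.800000 = 0.7885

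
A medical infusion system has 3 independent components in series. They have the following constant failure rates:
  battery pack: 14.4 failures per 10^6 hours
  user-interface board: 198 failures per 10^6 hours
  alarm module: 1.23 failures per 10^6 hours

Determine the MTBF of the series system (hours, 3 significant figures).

4680

Series of exponential components: λ_sys = Σ λ_i
λ_sys = 0.0000144 + 0.000198 + 0.00000123 = 2.1363e-04 /h
MTBF = 1 / λ_sys = 4680 h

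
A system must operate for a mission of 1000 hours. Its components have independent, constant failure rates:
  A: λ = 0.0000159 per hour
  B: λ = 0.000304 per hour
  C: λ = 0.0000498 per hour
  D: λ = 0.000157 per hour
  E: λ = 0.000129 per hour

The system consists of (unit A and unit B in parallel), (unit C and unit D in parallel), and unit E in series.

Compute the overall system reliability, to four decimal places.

0.8692

R(A) = exp(−0.0000159 × 1000) = 0.984226
R(B) = exp(−0.000304 × 1000) = 0.737861
R(C) = exp(−0.0000498 × 1000) = 0.951420
R(D) = exp(−0.000157 × 1000) = 0.854704
R(E) = exp(−0.000129 × 1000) = 0.878974
Parallel (A and B): 1 − (1 − 0.984226)(1 − 0.737861) = 0.995865
Parallel (C and D): 1 − (1 − 0.951420)(1 − 0.854704) = 0.992942
Series ([0.995865], [0.992942], and E): 0.995865 × 0.992942 × 0.878974 = 0.8692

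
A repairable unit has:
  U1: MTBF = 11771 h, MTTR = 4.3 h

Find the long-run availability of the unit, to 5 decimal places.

A(U1) = MTBF/(MTBF+MTTR) = 11771/(11771+4.3) = 0.99963

0.99963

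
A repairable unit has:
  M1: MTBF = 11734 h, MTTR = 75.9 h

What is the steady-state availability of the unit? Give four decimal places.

0.9936

A(M1) = MTBF/(MTBF+MTTR) = 11734/(11734+75.9) = 0.9936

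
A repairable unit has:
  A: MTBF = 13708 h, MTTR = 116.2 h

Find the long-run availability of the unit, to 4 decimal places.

A(A) = MTBF/(MTBF+MTTR) = 13708/(13708+116.2) = 0.9916

0.9916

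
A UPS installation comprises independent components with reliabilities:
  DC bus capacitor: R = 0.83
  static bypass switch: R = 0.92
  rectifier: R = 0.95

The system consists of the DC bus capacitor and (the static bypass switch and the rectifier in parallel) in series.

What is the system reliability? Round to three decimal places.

Parallel (static bypass switch and rectifier): 1 − (1 − 0.92000)(1 − 0.95000) = 0.99600
Series (DC bus capacitor and [0.99600]): 0.83000 × 0.99600 = 0.827

0.827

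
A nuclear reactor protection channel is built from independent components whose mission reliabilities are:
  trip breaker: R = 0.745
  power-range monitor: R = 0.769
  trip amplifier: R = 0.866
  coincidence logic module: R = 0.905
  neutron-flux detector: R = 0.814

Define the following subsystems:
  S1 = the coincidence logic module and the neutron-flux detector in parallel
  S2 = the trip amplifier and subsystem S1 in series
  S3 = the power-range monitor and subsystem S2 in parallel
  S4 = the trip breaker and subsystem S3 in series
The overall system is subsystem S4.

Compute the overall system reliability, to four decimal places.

Parallel (coincidence logic module and neutron-flux detector): 1 − (1 − 0.905000)(1 − 0.814000) = 0.982330
Series (trip amplifier and [0.982330]): 0.866000 × 0.982330 = 0.850698
Parallel (power-range monitor and [0.850698]): 1 − (1 − 0.769000)(1 − 0.850698) = 0.965511
Series (trip breaker and [0.965511]): 0.745000 × 0.965511 = 0.7193

0.7193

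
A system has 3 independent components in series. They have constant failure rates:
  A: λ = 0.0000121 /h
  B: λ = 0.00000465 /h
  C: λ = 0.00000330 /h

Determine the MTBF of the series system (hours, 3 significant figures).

49900

Series of exponential components: λ_sys = Σ λ_i
λ_sys = 0.0000121 + 0.00000465 + 0.00000330 = 2.0050e-05 /h
MTBF = 1 / λ_sys = 49900 h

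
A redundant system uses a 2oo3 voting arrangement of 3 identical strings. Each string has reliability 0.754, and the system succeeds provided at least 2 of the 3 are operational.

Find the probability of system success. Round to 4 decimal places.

0.8482

R = Σ_{i=2}^{3} C(3,i) p^i (1−p)^{3−i} with p = 0.754
C(3,2)·0.754^2·0.246^1 = 0.419565
C(3,3)·0.754^3·0.246^0 = 0.428661
Sum = 0.8482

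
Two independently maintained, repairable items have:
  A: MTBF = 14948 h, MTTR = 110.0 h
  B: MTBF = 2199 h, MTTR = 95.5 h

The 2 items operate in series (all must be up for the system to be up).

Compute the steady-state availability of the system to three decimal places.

A(A) = MTBF/(MTBF+MTTR) = 14948/(14948+110.0) = 0.992695
A(B) = MTBF/(MTBF+MTTR) = 2199/(2199+95.5) = 0.958379
Series availability: 0.992695 × 0.958379 = 0.951

0.951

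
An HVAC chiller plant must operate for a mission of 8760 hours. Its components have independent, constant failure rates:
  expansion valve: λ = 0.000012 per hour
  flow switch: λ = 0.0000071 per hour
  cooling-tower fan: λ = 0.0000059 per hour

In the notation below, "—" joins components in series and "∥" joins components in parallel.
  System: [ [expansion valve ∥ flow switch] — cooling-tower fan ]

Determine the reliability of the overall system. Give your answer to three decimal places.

0.944

R(expansion valve) = exp(−0.000012 × 8760) = 0.90022
R(flow switch) = exp(−0.0000071 × 8760) = 0.93970
R(cooling-tower fan) = exp(−0.0000059 × 8760) = 0.94963
Parallel (expansion valve and flow switch): 1 − (1 − 0.90022)(1 − 0.93970) = 0.99398
Series ([0.99398] and cooling-tower fan): 0.99398 × 0.94963 = 0.944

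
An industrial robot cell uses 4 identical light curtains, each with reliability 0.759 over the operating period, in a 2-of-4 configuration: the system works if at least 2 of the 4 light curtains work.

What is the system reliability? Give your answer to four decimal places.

0.9541

R = Σ_{i=2}^{4} C(4,i) p^i (1−p)^{4−i} with p = 0.759
C(4,2)·0.759^2·0.241^2 = 0.200756
C(4,3)·0.759^3·0.241^1 = 0.421505
C(4,4)·0.759^4·0.241^0 = 0.331869
Sum = 0.9541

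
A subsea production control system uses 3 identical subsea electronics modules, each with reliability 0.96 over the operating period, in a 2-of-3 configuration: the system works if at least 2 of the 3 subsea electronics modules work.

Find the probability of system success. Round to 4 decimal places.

0.9953

R = Σ_{i=2}^{3} C(3,i) p^i (1−p)^{3−i} with p = 0.96
C(3,2)·0.96^2·0.04^1 = 0.110592
C(3,3)·0.96^3·0.04^0 = 0.884736
Sum = 0.9953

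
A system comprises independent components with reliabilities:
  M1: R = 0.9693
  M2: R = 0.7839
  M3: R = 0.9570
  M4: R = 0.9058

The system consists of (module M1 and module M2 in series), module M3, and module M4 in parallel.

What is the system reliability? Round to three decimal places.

Series (M1 and M2): 0.96930 × 0.78390 = 0.75983
Parallel ([0.75983], M3, and M4): 1 − (1 − 0.75983)(1 − 0.95700)(1 − 0.90580) = 0.999

0.999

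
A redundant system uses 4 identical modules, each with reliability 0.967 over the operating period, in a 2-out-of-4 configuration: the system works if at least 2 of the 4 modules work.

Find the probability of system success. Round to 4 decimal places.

R = Σ_{i=2}^{4} C(4,i) p^i (1−p)^{4−i} with p = 0.967
C(4,2)·0.967^2·0.033^2 = 0.006110
C(4,3)·0.967^3·0.033^1 = 0.119359
C(4,4)·0.967^4·0.033^0 = 0.874391
Sum = 0.9999

0.9999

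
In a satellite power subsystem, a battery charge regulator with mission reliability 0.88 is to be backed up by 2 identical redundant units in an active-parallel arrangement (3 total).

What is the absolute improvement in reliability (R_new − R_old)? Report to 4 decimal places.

0.1183

R_before = 0.88
R_after = 1 − (1 − 0.88)^3 = 0.9983
ΔR = 0.9983 − 0.88 = 0.1183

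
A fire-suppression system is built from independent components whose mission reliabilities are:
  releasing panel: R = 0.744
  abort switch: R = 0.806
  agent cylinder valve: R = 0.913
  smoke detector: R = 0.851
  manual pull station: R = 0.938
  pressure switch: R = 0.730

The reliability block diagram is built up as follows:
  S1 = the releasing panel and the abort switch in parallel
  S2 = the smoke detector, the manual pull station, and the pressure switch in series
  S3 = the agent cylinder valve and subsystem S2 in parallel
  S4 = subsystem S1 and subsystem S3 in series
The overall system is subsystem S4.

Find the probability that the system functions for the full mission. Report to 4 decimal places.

0.9158

Parallel (releasing panel and abort switch): 1 − (1 − 0.744000)(1 − 0.806000) = 0.950336
Series (smoke detector, manual pull station, and pressure switch): 0.851000 × 0.938000 × 0.730000 = 0.582714
Parallel (agent cylinder valve and [0.582714]): 1 − (1 − 0.913000)(1 − 0.582714) = 0.963696
Series ([0.950336] and [0.963696]): 0.950336 × 0.963696 = 0.9158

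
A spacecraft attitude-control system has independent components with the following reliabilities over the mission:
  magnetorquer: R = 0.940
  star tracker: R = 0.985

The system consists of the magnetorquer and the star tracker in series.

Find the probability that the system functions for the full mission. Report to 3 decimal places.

Series (magnetorquer and star tracker): 0.94000 × 0.98500 = 0.926

0.926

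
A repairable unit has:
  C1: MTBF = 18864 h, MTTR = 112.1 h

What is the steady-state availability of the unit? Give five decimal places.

0.99409

A(C1) = MTBF/(MTBF+MTTR) = 18864/(18864+112.1) = 0.99409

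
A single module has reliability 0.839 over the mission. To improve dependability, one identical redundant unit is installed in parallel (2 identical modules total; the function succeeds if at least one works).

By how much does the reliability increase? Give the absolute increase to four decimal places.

0.1351

R_before = 0.839
R_after = 1 − (1 − 0.839)^2 = 0.9741
ΔR = 0.9741 − 0.839 = 0.1351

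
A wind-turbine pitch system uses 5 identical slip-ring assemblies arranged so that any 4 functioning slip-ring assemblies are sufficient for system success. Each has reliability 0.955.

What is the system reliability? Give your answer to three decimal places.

0.982

R = Σ_{i=4}^{5} C(5,i) p^i (1−p)^{5−i} with p = 0.955
C(5,4)·0.955^4·0.045^1 = 0.18715
C(5,5)·0.955^5·0.045^0 = 0.79436
Sum = 0.982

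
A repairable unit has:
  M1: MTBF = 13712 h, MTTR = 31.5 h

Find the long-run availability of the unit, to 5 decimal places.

0.99771

A(M1) = MTBF/(MTBF+MTTR) = 13712/(13712+31.5) = 0.99771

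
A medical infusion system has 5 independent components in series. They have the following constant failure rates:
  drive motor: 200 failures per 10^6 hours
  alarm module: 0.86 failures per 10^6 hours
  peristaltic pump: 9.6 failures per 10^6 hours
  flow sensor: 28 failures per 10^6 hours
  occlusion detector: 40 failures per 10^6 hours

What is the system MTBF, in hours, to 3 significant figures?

Series of exponential components: λ_sys = Σ λ_i
λ_sys = 0.00020 + 0.00000086 + 0.0000096 + 0.000028 + 0.000040 = 2.7846e-04 /h
MTBF = 1 / λ_sys = 3590 h

3590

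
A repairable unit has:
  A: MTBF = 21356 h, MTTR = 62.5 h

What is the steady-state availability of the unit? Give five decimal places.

0.99708

A(A) = MTBF/(MTBF+MTTR) = 21356/(21356+62.5) = 0.99708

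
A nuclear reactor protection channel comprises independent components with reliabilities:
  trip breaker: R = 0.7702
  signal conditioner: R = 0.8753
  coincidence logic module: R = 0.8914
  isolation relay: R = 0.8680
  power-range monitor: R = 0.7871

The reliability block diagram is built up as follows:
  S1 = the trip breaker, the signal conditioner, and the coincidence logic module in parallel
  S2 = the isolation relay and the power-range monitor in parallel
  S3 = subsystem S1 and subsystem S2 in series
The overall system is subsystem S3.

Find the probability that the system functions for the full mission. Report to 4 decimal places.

Parallel (trip breaker, signal conditioner, and coincidence logic module): 1 − (1 − 0.770200)(1 − 0.875300)(1 − 0.891400) = 0.996888
Parallel (isolation relay and power-range monitor): 1 − (1 − 0.868000)(1 − 0.787100) = 0.971897
Series ([0.996888] and [0.971897]): 0.996888 × 0.971897 = 0.9689

0.9689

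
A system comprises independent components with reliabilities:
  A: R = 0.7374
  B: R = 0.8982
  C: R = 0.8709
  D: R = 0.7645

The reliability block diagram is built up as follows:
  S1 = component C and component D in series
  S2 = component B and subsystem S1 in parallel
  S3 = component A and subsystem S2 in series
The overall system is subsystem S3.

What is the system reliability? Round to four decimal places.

0.7123

Series (C and D): 0.870900 × 0.764500 = 0.665803
Parallel (B and [0.665803]): 1 − (1 − 0.898200)(1 − 0.665803) = 0.965979
Series (A and [0.965979]): 0.737400 × 0.965979 = 0.7123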